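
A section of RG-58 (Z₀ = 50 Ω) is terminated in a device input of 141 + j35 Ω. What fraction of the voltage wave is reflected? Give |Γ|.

Γ = (Z_L − Z_0)/(Z_L + Z_0) = (91 + j35)/(191 + j35)
|Γ| = 97.5/194

|Γ| ≈ 0.502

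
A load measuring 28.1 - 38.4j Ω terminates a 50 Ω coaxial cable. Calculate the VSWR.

Γ = (Z_L − Z_0)/(Z_L + Z_0) = (-21.9 − j38.4)/(78.1 − j38.4)
|Γ| = 44.2/87 = 0.508
VSWR = (1 + |Γ|)/(1 − |Γ|) = 1.51/0.492

VSWR ≈ 3.06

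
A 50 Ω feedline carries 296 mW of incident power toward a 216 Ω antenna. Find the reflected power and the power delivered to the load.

Γ = (216 − 50)/(216 + 50) = 0.624
|Γ|² = 0.389
P_refl = |Γ|²·P_inc = 115 mW, P_del = (1 − |Γ|²)·P_inc = 181 mW

P_reflected ≈ 115 mW; P_delivered ≈ 181 mW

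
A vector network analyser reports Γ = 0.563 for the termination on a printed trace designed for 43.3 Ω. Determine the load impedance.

Z_L ≈ 155 Ω

Z_L = Z_0·(1 + Γ)/(1 − Γ) = 43.3·(1.56)/(0.437)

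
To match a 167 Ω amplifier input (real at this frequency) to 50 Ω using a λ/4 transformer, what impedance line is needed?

Z_qwt = √(Z_0·R_L) = √(50 × 167) = √8350

Z_qwt ≈ 91.4 Ω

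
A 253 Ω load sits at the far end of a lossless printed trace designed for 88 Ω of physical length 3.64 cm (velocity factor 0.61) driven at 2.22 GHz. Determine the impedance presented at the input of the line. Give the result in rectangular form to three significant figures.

λ = v/f = 0.61·c / 2.22 GHz = 0.0824 m
βl = 2π·l/λ = 2π × 0.442 = 159°
tan(βl) = tan(159°) = -0.385
Z_in = Z_0·(Z_L + jZ_0·tanβl)/(Z_0 + jZ_L·tanβl)
     = 88·(253 − j33.8)/(88 − j97.3)

Z_in ≈ 131 + j111 Ω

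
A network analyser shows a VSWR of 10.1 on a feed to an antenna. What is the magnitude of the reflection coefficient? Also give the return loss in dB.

|Γ| = (S − 1)/(S + 1) = (10.1 − 1)/(10.1 + 1) = 9.1/11.1
RL = −20·log₁₀|Γ| = −20·log₁₀(0.82)

|Γ| ≈ 0.82; return loss ≈ 1.73 dB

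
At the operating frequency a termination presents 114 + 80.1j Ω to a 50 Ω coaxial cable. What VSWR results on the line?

Γ = (Z_L − Z_0)/(Z_L + Z_0) = (64 + j80.1)/(164 + j80.1)
|Γ| = 103/183 = 0.562
VSWR = (1 + |Γ|)/(1 − |Γ|) = 1.56/0.438

VSWR ≈ 3.56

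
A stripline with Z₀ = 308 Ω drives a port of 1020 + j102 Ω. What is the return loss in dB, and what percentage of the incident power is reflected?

Γ = (712 + j102)/(1328 + j102), |Γ| = 0.54
RL = −20·log₁₀(0.54) = 5.35 dB
P_refl/P_inc = |Γ|² = 0.292

RL ≈ 5.35 dB; 29.2% of incident power reflected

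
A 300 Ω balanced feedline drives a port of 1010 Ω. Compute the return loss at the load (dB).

Γ = (1010 − 300)/(1010 + 300) = 0.542
RL = −20·log₁₀|Γ| = −20·log₁₀(0.542)

RL ≈ 5.32 dB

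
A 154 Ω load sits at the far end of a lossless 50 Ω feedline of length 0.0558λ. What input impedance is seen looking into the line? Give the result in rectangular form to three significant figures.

Z_in ≈ 77 − j68.4 Ω

βl = 2π × 0.0558 = 20.1°
tan(βl) = tan(20.1°) = 0.366
Z_in = Z_0·(Z_L + jZ_0·tanβl)/(Z_0 + jZ_L·tanβl)
     = 50·(154 + j18.3)/(50 + j56.3)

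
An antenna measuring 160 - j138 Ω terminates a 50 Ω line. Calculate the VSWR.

VSWR ≈ 5.72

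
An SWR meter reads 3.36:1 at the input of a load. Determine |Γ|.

|Γ| = (S − 1)/(S + 1) = (3.36 − 1)/(3.36 + 1) = 2.36/4.36

|Γ| ≈ 0.541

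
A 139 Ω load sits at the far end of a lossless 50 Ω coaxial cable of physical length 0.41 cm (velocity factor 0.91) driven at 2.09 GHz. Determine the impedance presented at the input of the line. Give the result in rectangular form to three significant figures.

λ = v/f = 0.91·c / 2.09 GHz = 0.131 m
βl = 2π·l/λ = 2π × 0.0314 = 11.3°
tan(βl) = tan(11.3°) = 0.2
Z_in = Z_0·(Z_L + jZ_0·tanβl)/(Z_0 + jZ_L·tanβl)
     = 50·(139 + j9.99)/(50 + j27.8)

Z_in ≈ 110 − j51.4 Ω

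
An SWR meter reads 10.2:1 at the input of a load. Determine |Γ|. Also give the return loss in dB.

|Γ| ≈ 0.821; return loss ≈ 1.71 dB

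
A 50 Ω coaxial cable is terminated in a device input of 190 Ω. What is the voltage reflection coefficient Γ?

Γ = (Z_L − Z_0)/(Z_L + Z_0) = (190 − 50)/(190 + 50) = 140/240

Γ = 0.583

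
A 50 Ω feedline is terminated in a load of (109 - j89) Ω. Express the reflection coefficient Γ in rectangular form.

Γ ≈ 0.521 − j0.268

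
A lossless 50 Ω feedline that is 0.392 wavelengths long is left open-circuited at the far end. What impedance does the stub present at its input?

βl = 2π × 0.392 = 141°
tan(βl) = -0.806
For an open-circuited stub, Z_in = −jZ_0·cot(βl) = −jZ_0/tan(βl)

Z_in ≈ +j62 Ω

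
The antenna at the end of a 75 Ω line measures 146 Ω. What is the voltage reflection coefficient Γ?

Γ = 0.321

Γ = (Z_L − Z_0)/(Z_L + Z_0) = (146 − 75)/(146 + 75) = 71/221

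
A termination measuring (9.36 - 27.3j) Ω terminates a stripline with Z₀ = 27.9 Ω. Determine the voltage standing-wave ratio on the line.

VSWR ≈ 6

Γ = (Z_L − Z_0)/(Z_L + Z_0) = (-18.54 − j27.3)/(37.26 − j27.3)
|Γ| = 33/46.2 = 0.714
VSWR = (1 + |Γ|)/(1 − |Γ|) = 1.71/0.286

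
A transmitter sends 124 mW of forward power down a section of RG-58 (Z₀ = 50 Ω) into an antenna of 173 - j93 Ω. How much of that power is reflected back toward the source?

P_reflected ≈ 50.5 mW

|Γ| = |(123 − j93)/(223 − j93)| = 0.638
|Γ|² = 0.407
P_refl = |Γ|²·P_inc = 50.5 mW, P_del = (1 − |Γ|²)·P_inc = 73.5 mW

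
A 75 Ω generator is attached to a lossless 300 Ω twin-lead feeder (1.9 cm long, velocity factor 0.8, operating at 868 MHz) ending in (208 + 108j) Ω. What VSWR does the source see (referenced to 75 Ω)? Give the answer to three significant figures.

λ = v/f = 0.8·c / 868 MHz = 0.276 m
βl = 2π·l/λ = 2π × 0.0687 = 24.7°
tan(βl) = 0.461
Z_in = Z_0·(Z_L + jZ_0·tanβl)/(Z_0 + jZ_L·tanβl) = 316 + j174 Ω
Γ_s = (Z_in − Z_s)/(Z_in + Z_s) = (241 + j174)/(391 + j174), |Γ_s| = 0.695
VSWR = (1 + |Γ_s|)/(1 − |Γ_s|)

VSWR ≈ 5.55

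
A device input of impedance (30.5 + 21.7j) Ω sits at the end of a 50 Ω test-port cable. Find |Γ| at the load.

Γ = (Z_L − Z_0)/(Z_L + Z_0) = (-19.5 + j21.7)/(80.5 + j21.7)
|Γ| = 29.2/83.4

|Γ| ≈ 0.35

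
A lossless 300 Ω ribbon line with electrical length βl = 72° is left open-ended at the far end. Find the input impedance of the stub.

tan(βl) = 3.08
For an open-ended stub, Z_in = −jZ_0·cot(βl) = −jZ_0/tan(βl)

Z_in ≈ −j97.5 Ω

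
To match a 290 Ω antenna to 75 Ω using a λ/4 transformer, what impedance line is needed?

Z_qwt ≈ 147 Ω

Z_qwt = √(Z_0·R_L) = √(75 × 290) = √21750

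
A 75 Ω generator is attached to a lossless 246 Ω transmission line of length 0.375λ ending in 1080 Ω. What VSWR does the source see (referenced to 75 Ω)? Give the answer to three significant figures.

VSWR ≈ 8.15

βl = 2π × 0.375 = 135°
tan(βl) = -1
Z_in = Z_0·(Z_L + jZ_0·tanβl)/(Z_0 + jZ_L·tanβl) = 107 + j222 Ω
Γ_s = (Z_in − Z_s)/(Z_in + Z_s) = (31.5 + j222)/(182 + j222), |Γ_s| = 0.782
VSWR = (1 + |Γ_s|)/(1 − |Γ_s|)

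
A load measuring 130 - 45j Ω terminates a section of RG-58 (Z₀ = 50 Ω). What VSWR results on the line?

VSWR ≈ 2.96

Γ = (Z_L − Z_0)/(Z_L + Z_0) = (80 − j45)/(180 − j45)
|Γ| = 91.8/186 = 0.495
VSWR = (1 + |Γ|)/(1 − |Γ|) = 1.49/0.505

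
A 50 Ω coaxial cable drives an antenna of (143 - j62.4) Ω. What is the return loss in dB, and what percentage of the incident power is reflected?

RL ≈ 5.16 dB; 30.5% of incident power reflected

Γ = (93 − j62.4)/(193 − j62.4), |Γ| = 0.552
RL = −20·log₁₀(0.552) = 5.16 dB
P_refl/P_inc = |Γ|² = 0.305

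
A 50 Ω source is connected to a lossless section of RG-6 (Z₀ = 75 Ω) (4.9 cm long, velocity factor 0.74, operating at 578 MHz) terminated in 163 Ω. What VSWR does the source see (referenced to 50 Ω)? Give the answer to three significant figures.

λ = v/f = 0.74·c / 578 MHz = 0.384 m
βl = 2π·l/λ = 2π × 0.128 = 45.9°
tan(βl) = 1.03
Z_in = Z_0·(Z_L + jZ_0·tanβl)/(Z_0 + jZ_L·tanβl) = 55.8 − j47.8 Ω
Γ_s = (Z_in − Z_s)/(Z_in + Z_s) = (5.78 − j47.8)/(106 − j47.8), |Γ_s| = 0.414
VSWR = (1 + |Γ_s|)/(1 − |Γ_s|)

VSWR ≈ 2.42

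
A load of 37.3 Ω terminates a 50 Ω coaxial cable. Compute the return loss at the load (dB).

Γ = (37.3 − 50)/(37.3 + 50) = -0.145
RL = −20·log₁₀|Γ| = −20·log₁₀(0.145)

RL ≈ 16.7 dB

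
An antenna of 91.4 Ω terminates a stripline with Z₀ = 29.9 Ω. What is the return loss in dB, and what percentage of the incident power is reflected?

Γ = (91.4 − 29.9)/(91.4 + 29.9) = 0.507
RL = −20·log₁₀(0.507) = 5.9 dB
P_refl/P_inc = |Γ|² = 0.257

RL ≈ 5.9 dB; 25.7% of incident power reflected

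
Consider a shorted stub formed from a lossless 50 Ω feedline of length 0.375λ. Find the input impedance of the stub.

βl = 2π × 0.375 = 135°
tan(βl) = -1
For a shorted stub, Z_in = jZ_0·tan(βl)

Z_in ≈ −j50 Ω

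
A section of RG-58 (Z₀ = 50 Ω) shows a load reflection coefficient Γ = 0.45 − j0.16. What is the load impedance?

Z_L = Z_0·(1 + Γ)/(1 − Γ) = 50·(1.45 − j0.16)/(0.55 + j0.16)

Z_L ≈ 118 − j48.8 Ω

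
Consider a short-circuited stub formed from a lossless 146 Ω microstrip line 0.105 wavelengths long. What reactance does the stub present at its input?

βl = 2π × 0.105 = 37.8°
tan(βl) = 0.776
For a short-circuited stub, Z_in = jZ_0·tan(βl)

X_in ≈ 113 Ω (inductive)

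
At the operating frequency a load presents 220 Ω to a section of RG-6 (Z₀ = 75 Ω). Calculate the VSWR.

For a purely resistive load, VSWR = R_L/Z_0 or Z_0/R_L (whichever > 1) = 220/75

VSWR ≈ 2.93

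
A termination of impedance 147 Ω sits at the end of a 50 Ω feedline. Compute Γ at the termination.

Γ = 0.492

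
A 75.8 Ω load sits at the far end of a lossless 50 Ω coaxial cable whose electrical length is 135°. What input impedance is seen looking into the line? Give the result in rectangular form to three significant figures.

Z_in ≈ 46 + j19.7 Ω

tan(βl) = tan(135°) = -1
Z_in = Z_0·(Z_L + jZ_0·tanβl)/(Z_0 + jZ_L·tanβl)
     = 50·(75.8 − j50)/(50 − j75.8)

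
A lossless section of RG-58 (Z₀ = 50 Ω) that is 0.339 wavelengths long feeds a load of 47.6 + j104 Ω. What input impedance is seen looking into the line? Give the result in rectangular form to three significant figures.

βl = 2π × 0.339 = 122°
tan(βl) = tan(122°) = -1.6
Z_in = Z_0·(Z_L + jZ_0·tanβl)/(Z_0 + jZ_L·tanβl)
     = 50·(47.6 + j24.1)/(216 − j76.1)

Z_in ≈ 8.05 + j8.41 Ω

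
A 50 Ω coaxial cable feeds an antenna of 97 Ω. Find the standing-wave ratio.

Γ = (97 − 50)/(97 + 50) = 0.32
VSWR = (1 + 0.32)/(1 − 0.32)

VSWR ≈ 1.94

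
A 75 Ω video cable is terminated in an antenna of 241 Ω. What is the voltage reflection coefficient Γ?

Γ = (Z_L − Z_0)/(Z_L + Z_0) = (241 − 75)/(241 + 75) = 166/316

Γ = 0.525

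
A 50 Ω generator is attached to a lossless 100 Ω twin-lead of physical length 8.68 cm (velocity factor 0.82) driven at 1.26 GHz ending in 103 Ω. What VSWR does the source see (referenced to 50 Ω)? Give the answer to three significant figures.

VSWR ≈ 2.05

λ = v/f = 0.82·c / 1.26 GHz = 0.195 m
βl = 2π·l/λ = 2π × 0.445 = 160°
tan(βl) = -0.363
Z_in = Z_0·(Z_L + jZ_0·tanβl)/(Z_0 + jZ_L·tanβl) = 102 + j1.94 Ω
Γ_s = (Z_in − Z_s)/(Z_in + Z_s) = (52.3 + j1.94)/(152 + j1.94), |Γ_s| = 0.344
VSWR = (1 + |Γ_s|)/(1 − |Γ_s|)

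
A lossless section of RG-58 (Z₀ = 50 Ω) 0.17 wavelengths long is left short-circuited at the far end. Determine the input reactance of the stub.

X_in ≈ 90.9 Ω (inductive)

βl = 2π × 0.17 = 61.2°
tan(βl) = 1.82
For a short-circuited stub, Z_in = jZ_0·tan(βl)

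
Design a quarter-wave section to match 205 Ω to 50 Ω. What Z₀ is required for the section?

Z_qwt ≈ 101 Ω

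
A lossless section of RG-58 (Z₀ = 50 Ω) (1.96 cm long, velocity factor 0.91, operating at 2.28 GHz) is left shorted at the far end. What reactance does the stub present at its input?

X_in ≈ 83 Ω (inductive)

λ = v/f = 0.91·c / 2.28 GHz = 0.12 m
βl = 2π·l/λ = 2π × 0.164 = 58.9°
tan(βl) = 1.66
For a shorted stub, Z_in = jZ_0·tan(βl)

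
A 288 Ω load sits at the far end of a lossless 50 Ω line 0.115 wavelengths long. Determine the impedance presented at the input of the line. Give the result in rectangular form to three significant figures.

Z_in ≈ 19.1 − j53 Ω

βl = 2π × 0.115 = 41.4°
tan(βl) = tan(41.4°) = 0.882
Z_in = Z_0·(Z_L + jZ_0·tanβl)/(Z_0 + jZ_L·tanβl)
     = 50·(288 + j44.1)/(50 + j254)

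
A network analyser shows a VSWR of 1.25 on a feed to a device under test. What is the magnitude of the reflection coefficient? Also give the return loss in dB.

|Γ| ≈ 0.111; return loss ≈ 19.1 dB

|Γ| = (S − 1)/(S + 1) = (1.25 − 1)/(1.25 + 1) = 0.25/2.25
RL = −20·log₁₀|Γ| = −20·log₁₀(0.111)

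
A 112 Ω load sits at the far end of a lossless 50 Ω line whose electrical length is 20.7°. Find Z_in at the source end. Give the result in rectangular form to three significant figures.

tan(βl) = tan(20.7°) = 0.378
Z_in = Z_0·(Z_L + jZ_0·tanβl)/(Z_0 + jZ_L·tanβl)
     = 50·(112 + j18.9)/(50 + j42.3)

Z_in ≈ 74.6 − j44.2 Ω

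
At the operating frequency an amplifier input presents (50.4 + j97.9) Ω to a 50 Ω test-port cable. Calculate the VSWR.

VSWR ≈ 5.63

Γ = (Z_L − Z_0)/(Z_L + Z_0) = (0.4 + j97.9)/(100.4 + j97.9)
|Γ| = 97.9/140 = 0.698
VSWR = (1 + |Γ|)/(1 − |Γ|) = 1.7/0.302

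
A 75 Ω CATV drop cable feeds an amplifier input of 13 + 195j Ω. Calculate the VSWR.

Γ = (Z_L − Z_0)/(Z_L + Z_0) = (-62 + j195)/(88 + j195)
|Γ| = 205/214 = 0.956
VSWR = (1 + |Γ|)/(1 − |Γ|) = 1.96/0.0436

VSWR ≈ 44.9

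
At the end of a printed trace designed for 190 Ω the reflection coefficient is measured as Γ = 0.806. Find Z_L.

Z_L ≈ 1770 Ω

Z_L = Z_0·(1 + Γ)/(1 − Γ) = 190·(1.81)/(0.194)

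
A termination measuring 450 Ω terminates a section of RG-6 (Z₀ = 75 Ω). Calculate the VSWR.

Γ = (450 − 75)/(450 + 75) = 0.714
VSWR = (1 + 0.714)/(1 − 0.714)

VSWR ≈ 6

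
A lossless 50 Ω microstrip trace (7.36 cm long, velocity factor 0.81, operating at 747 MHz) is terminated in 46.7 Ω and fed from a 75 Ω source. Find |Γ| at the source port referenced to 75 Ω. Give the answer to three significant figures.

|Γ| ≈ 0.169

λ = v/f = 0.81·c / 747 MHz = 0.325 m
βl = 2π·l/λ = 2π × 0.226 = 81.5°
tan(βl) = 6.65
Z_in = Z_0·(Z_L + jZ_0·tanβl)/(Z_0 + jZ_L·tanβl) = 53.4 + j1.07 Ω
Γ_s = (Z_in − Z_s)/(Z_in + Z_s) = (-21.6 + j1.07)/(128 + j1.07), |Γ_s| = 0.169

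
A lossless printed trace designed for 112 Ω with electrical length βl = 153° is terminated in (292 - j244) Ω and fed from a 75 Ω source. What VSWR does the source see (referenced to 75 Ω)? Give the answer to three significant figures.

VSWR ≈ 6.59

tan(βl) = -0.51
Z_in = Z_0·(Z_L + jZ_0·tanβl)/(Z_0 + jZ_L·tanβl) = 207 + j237 Ω
Γ_s = (Z_in − Z_s)/(Z_in + Z_s) = (132 + j237)/(282 + j237), |Γ_s| = 0.736
VSWR = (1 + |Γ_s|)/(1 − |Γ_s|)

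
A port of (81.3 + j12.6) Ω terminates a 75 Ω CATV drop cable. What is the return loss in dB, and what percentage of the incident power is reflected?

Γ = (6.3 + j12.6)/(156.3 + j12.6), |Γ| = 0.0898
RL = −20·log₁₀(0.0898) = 20.9 dB
P_refl/P_inc = |Γ|² = 0.00807

RL ≈ 20.9 dB; 0.807% of incident power reflected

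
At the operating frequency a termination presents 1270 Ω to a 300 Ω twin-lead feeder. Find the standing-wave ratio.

For a purely resistive load, VSWR = R_L/Z_0 or Z_0/R_L (whichever > 1) = 1270/300

VSWR ≈ 4.23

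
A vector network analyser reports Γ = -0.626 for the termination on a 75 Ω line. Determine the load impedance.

Z_L = Z_0·(1 + Γ)/(1 − Γ) = 75·(0.374)/(1.63)

Z_L ≈ 17.3 Ω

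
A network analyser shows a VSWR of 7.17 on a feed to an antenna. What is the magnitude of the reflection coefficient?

|Γ| = (S − 1)/(S + 1) = (7.17 − 1)/(7.17 + 1) = 6.17/8.17

|Γ| ≈ 0.755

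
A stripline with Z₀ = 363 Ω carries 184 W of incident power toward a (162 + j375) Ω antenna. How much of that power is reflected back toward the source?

P_reflected ≈ 80 W

|Γ| = |(-201 + j375)/(525 + j375)| = 0.659
|Γ|² = 0.435
P_refl = |Γ|²·P_inc = 80 W, P_del = (1 − |Γ|²)·P_inc = 104 W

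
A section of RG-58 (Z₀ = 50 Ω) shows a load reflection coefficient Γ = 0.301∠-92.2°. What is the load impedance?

Z_L = Z_0·(1 + Γ)/(1 − Γ) = 50·(0.988 − j0.301)/(1.01 + j0.301)

Z_L ≈ 40.8 − j27 Ω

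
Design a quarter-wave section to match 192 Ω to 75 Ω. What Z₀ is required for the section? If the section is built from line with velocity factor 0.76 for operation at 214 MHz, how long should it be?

Z_qwt ≈ 120 Ω; length ≈ 26.6 cm

Z_qwt = √(Z_0·R_L) = √(75 × 192) = √14400
λ = 0.76·c/f = 1.07 m, so l = λ/4 = 0.266 m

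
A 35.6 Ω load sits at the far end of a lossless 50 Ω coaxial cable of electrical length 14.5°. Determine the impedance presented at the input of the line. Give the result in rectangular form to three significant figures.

tan(βl) = tan(14.5°) = 0.259
Z_in = Z_0·(Z_L + jZ_0·tanβl)/(Z_0 + jZ_L·tanβl)
     = 50·(35.6 + j12.9)/(50 + j9.21)

Z_in ≈ 36.7 + j6.17 Ω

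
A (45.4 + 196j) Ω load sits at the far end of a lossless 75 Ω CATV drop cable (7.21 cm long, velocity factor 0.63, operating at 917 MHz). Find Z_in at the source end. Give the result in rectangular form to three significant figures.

Z_in ≈ 6.02 + j21.2 Ω

λ = v/f = 0.63·c / 917 MHz = 0.206 m
βl = 2π·l/λ = 2π × 0.35 = 126°
tan(βl) = tan(126°) = -1.38
Z_in = Z_0·(Z_L + jZ_0·tanβl)/(Z_0 + jZ_L·tanβl)
     = 75·(45.4 + j92.5)/(345 − j62.6)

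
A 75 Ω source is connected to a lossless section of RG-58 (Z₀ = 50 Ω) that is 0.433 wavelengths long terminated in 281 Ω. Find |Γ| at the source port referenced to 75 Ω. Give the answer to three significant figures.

|Γ| ≈ 0.64

βl = 2π × 0.433 = 156°
tan(βl) = -0.448
Z_in = Z_0·(Z_L + jZ_0·tanβl)/(Z_0 + jZ_L·tanβl) = 46 + j93.4 Ω
Γ_s = (Z_in − Z_s)/(Z_in + Z_s) = (-29 + j93.4)/(121 + j93.4), |Γ_s| = 0.64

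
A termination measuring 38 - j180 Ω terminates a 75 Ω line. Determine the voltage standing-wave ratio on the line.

Γ = (Z_L − Z_0)/(Z_L + Z_0) = (-37 − j180)/(113 − j180)
|Γ| = 184/213 = 0.865
VSWR = (1 + |Γ|)/(1 − |Γ|) = 1.86/0.135

VSWR ≈ 13.8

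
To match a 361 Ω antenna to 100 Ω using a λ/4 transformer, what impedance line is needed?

Z_qwt ≈ 190 Ω

Z_qwt = √(Z_0·R_L) = √(100 × 361) = √36100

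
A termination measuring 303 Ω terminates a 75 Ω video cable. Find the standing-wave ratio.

VSWR ≈ 4.04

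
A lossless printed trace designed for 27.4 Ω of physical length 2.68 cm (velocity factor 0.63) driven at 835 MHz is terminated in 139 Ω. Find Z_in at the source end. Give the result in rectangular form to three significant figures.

λ = v/f = 0.63·c / 835 MHz = 0.226 m
βl = 2π·l/λ = 2π × 0.118 = 42.6°
tan(βl) = tan(42.6°) = 0.92
Z_in = Z_0·(Z_L + jZ_0·tanβl)/(Z_0 + jZ_L·tanβl)
     = 27.4·(139 + j25.2)/(27.4 + j128)

Z_in ≈ 11.3 − j27.4 Ω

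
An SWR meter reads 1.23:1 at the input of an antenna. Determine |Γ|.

|Γ| = (S − 1)/(S + 1) = (1.23 − 1)/(1.23 + 1) = 0.23/2.23

|Γ| ≈ 0.103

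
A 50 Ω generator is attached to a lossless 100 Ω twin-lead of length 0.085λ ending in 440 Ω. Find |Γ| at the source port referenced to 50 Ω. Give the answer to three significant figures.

|Γ| ≈ 0.755

βl = 2π × 0.085 = 30.6°
tan(βl) = 0.591
Z_in = Z_0·(Z_L + jZ_0·tanβl)/(Z_0 + jZ_L·tanβl) = 76.4 − j140 Ω
Γ_s = (Z_in − Z_s)/(Z_in + Z_s) = (26.4 − j140)/(126 − j140), |Γ_s| = 0.755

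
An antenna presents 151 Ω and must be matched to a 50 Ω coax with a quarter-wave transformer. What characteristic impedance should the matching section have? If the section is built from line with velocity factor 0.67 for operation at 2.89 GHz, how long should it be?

Z_qwt = √(Z_0·R_L) = √(50 × 151) = √7550
λ = 0.67·c/f = 0.0696 m, so l = λ/4 = 0.0174 m

Z_qwt ≈ 86.9 Ω; length ≈ 1.74 cm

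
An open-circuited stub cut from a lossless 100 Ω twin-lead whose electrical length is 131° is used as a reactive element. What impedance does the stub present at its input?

Z_in ≈ +j86.9 Ω

tan(βl) = -1.15
For an open-circuited stub, Z_in = −jZ_0·cot(βl) = −jZ_0/tan(βl)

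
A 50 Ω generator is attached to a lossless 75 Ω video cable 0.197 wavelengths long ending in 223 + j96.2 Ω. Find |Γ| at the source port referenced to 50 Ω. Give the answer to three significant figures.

|Γ| ≈ 0.504

βl = 2π × 0.197 = 70.9°
tan(βl) = 2.89
Z_in = Z_0·(Z_L + jZ_0·tanβl)/(Z_0 + jZ_L·tanβl) = 25.7 − j34 Ω
Γ_s = (Z_in − Z_s)/(Z_in + Z_s) = (-24.3 − j34)/(75.7 − j34), |Γ_s| = 0.504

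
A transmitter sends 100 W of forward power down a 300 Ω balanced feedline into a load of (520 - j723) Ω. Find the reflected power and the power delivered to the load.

P_reflected ≈ 47.8 W; P_delivered ≈ 52.2 W

|Γ| = |(220 − j723)/(820 − j723)| = 0.691
|Γ|² = 0.478
P_refl = |Γ|²·P_inc = 47.8 W, P_del = (1 − |Γ|²)·P_inc = 52.2 W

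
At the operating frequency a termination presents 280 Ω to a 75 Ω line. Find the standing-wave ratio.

VSWR ≈ 3.73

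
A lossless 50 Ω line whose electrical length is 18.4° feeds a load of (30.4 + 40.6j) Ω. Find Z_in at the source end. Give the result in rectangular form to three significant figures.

Z_in ≈ 58.9 + j62.1 Ω

tan(βl) = tan(18.4°) = 0.333
Z_in = Z_0·(Z_L + jZ_0·tanβl)/(Z_0 + jZ_L·tanβl)
     = 50·(30.4 + j57.2)/(36.5 + j10.1)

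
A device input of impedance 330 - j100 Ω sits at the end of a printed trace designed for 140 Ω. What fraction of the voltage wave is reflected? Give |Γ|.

|Γ| ≈ 0.447

Γ = (Z_L − Z_0)/(Z_L + Z_0) = (190 − j100)/(470 − j100)
|Γ| = 215/481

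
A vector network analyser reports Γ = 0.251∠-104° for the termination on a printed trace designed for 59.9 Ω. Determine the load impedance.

Z_L = Z_0·(1 + Γ)/(1 − Γ) = 59.9·(0.939 − j0.244)/(1.06 + j0.244)

Z_L ≈ 47.4 − j24.6 Ω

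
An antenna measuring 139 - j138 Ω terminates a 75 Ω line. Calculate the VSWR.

Γ = (Z_L − Z_0)/(Z_L + Z_0) = (64 − j138)/(214 − j138)
|Γ| = 152/255 = 0.597
VSWR = (1 + |Γ|)/(1 − |Γ|) = 1.6/0.403

VSWR ≈ 3.97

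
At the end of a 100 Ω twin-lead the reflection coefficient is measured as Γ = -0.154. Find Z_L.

Z_L = Z_0·(1 + Γ)/(1 − Γ) = 100·(0.846)/(1.15)

Z_L ≈ 73.3 Ω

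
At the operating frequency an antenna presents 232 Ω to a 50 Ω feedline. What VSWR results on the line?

VSWR ≈ 4.64

Γ = (232 − 50)/(232 + 50) = 0.645
VSWR = (1 + 0.645)/(1 − 0.645)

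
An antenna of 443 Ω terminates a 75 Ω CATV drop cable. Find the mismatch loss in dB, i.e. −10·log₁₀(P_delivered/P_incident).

Γ = (443 − 75)/(443 + 75) = 0.71
|Γ|² = 0.505, so P_del/P_inc = 1 − |Γ|² = 0.495
ML = −10·log₁₀(1 − |Γ|²)

mismatch loss ≈ 3.05 dB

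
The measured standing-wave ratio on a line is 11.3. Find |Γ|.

|Γ| = (S − 1)/(S + 1) = (11.3 − 1)/(11.3 + 1) = 10.3/12.3

|Γ| ≈ 0.837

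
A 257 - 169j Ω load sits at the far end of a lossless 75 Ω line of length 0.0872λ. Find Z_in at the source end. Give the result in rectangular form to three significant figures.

Z_in ≈ 35.2 − j82.9 Ω

βl = 2π × 0.0872 = 31.4°
tan(βl) = tan(31.4°) = 0.61
Z_in = Z_0·(Z_L + jZ_0·tanβl)/(Z_0 + jZ_L·tanβl)
     = 75·(257 − j123)/(178 + j157)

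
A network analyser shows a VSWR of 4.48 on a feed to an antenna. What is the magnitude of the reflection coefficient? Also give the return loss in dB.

|Γ| = (S − 1)/(S + 1) = (4.48 − 1)/(4.48 + 1) = 3.48/5.48
RL = −20·log₁₀|Γ| = −20·log₁₀(0.635)

|Γ| ≈ 0.635; return loss ≈ 3.94 dB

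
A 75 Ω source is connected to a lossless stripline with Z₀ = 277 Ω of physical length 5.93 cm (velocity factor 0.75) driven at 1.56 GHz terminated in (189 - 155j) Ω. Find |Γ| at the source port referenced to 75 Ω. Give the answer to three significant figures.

|Γ| ≈ 0.759

λ = v/f = 0.75·c / 1.56 GHz = 0.144 m
βl = 2π·l/λ = 2π × 0.411 = 148°
tan(βl) = -0.625
Z_in = Z_0·(Z_L + jZ_0·tanβl)/(Z_0 + jZ_L·tanβl) = 434 − j220 Ω
Γ_s = (Z_in − Z_s)/(Z_in + Z_s) = (359 − j220)/(509 − j220), |Γ_s| = 0.759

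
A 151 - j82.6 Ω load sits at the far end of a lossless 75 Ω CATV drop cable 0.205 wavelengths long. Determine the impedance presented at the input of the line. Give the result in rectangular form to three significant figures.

Z_in ≈ 27.3 − j2.89 Ω

βl = 2π × 0.205 = 73.8°
tan(βl) = tan(73.8°) = 3.44
Z_in = Z_0·(Z_L + jZ_0·tanβl)/(Z_0 + jZ_L·tanβl)
     = 75·(151 + j176)/(359 + j520)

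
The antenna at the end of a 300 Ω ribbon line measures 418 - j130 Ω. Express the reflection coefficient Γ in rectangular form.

Γ = (Z_L − Z_0)/(Z_L + Z_0) = (118 − j130)/(718 − j130)

Γ ≈ 0.191 − j0.146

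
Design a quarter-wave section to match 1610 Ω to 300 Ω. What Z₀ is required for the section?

Z_qwt ≈ 695 Ω

Z_qwt = √(Z_0·R_L) = √(300 × 1610) = √483000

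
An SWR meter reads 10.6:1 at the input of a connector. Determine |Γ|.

|Γ| ≈ 0.828

|Γ| = (S − 1)/(S + 1) = (10.6 − 1)/(10.6 + 1) = 9.6/11.6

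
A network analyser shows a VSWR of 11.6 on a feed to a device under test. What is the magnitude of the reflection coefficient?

|Γ| ≈ 0.841

|Γ| = (S − 1)/(S + 1) = (11.6 − 1)/(11.6 + 1) = 10.6/12.6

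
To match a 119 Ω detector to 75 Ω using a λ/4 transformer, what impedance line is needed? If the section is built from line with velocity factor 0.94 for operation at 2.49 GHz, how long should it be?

Z_qwt ≈ 94.5 Ω; length ≈ 2.83 cm

Z_qwt = √(Z_0·R_L) = √(75 × 119) = √8925
λ = 0.94·c/f = 0.113 m, so l = λ/4 = 0.0283 m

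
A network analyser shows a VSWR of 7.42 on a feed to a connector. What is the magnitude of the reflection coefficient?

|Γ| = (S − 1)/(S + 1) = (7.42 − 1)/(7.42 + 1) = 6.42/8.42

|Γ| ≈ 0.762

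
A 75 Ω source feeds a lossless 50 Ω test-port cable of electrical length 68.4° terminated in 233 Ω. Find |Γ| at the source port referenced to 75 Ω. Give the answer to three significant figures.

tan(βl) = 2.53
Z_in = Z_0·(Z_L + jZ_0·tanβl)/(Z_0 + jZ_L·tanβl) = 12.3 − j18.7 Ω
Γ_s = (Z_in − Z_s)/(Z_in + Z_s) = (-62.7 − j18.7)/(87.3 − j18.7), |Γ_s| = 0.733

|Γ| ≈ 0.733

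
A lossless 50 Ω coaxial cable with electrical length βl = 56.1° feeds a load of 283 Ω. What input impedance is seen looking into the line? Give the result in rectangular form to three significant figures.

tan(βl) = tan(56.1°) = 1.49
Z_in = Z_0·(Z_L + jZ_0·tanβl)/(Z_0 + jZ_L·tanβl)
     = 50·(283 + j74.4)/(50 + j421)

Z_in ≈ 12.6 − j32.1 Ω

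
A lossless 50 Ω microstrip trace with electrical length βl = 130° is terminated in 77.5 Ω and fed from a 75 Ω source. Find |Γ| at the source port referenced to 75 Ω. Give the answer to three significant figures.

|Γ| ≈ 0.316

tan(βl) = -1.19
Z_in = Z_0·(Z_L + jZ_0·tanβl)/(Z_0 + jZ_L·tanβl) = 42.5 + j18.9 Ω
Γ_s = (Z_in − Z_s)/(Z_in + Z_s) = (-32.5 + j18.9)/(118 + j18.9), |Γ_s| = 0.316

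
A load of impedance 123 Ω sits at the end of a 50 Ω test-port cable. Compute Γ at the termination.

Γ = (Z_L − Z_0)/(Z_L + Z_0) = (123 − 50)/(123 + 50) = 73/173

Γ = 0.422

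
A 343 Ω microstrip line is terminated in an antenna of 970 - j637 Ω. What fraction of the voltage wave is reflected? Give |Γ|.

|Γ| ≈ 0.612

Γ = (Z_L − Z_0)/(Z_L + Z_0) = (627 − j637)/(1313 − j637)
|Γ| = 894/1460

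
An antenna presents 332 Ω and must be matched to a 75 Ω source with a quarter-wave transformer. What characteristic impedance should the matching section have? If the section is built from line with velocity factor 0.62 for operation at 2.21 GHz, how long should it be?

Z_qwt ≈ 158 Ω; length ≈ 2.1 cm

Z_qwt = √(Z_0·R_L) = √(75 × 332) = √24900
λ = 0.62·c/f = 0.0842 m, so l = λ/4 = 0.021 m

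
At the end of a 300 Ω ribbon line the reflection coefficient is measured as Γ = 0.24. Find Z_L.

Z_L = Z_0·(1 + Γ)/(1 − Γ) = 300·(1.24)/(0.76)

Z_L ≈ 489 Ω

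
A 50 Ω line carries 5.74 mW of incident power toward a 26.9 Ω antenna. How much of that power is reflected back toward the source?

Γ = (26.9 − 50)/(26.9 + 50) = -0.3
|Γ|² = 0.0902
P_refl = |Γ|²·P_inc = 0.518 mW, P_del = (1 − |Γ|²)·P_inc = 5.22 mW

P_reflected ≈ 0.518 mW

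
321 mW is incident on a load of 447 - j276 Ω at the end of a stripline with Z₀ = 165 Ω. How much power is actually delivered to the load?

|Γ| = |(282 − j276)/(612 − j276)| = 0.588
|Γ|² = 0.345
P_refl = |Γ|²·P_inc = 111 mW, P_del = (1 − |Γ|²)·P_inc = 210 mW

P_delivered ≈ 210 mW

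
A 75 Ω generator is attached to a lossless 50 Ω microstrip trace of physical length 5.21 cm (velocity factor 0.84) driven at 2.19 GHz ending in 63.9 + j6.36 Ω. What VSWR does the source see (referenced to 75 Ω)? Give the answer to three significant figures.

VSWR ≈ 1.4

λ = v/f = 0.84·c / 2.19 GHz = 0.115 m
βl = 2π·l/λ = 2π × 0.453 = 163°
tan(βl) = -0.306
Z_in = Z_0·(Z_L + jZ_0·tanβl)/(Z_0 + jZ_L·tanβl) = 56.7 + j12.7 Ω
Γ_s = (Z_in − Z_s)/(Z_in + Z_s) = (-18.3 + j12.7)/(132 + j12.7), |Γ_s| = 0.168
VSWR = (1 + |Γ_s|)/(1 − |Γ_s|)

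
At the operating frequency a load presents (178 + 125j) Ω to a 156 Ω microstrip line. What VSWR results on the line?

Γ = (Z_L − Z_0)/(Z_L + Z_0) = (22 + j125)/(334 + j125)
|Γ| = 127/357 = 0.356
VSWR = (1 + |Γ|)/(1 − |Γ|) = 1.36/0.644

VSWR ≈ 2.11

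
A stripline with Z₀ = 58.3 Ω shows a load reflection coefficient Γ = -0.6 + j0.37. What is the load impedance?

Z_L = Z_0·(1 + Γ)/(1 − Γ) = 58.3·(0.4 + j0.37)/(1.6 − j0.37)

Z_L ≈ 10.9 + j16 Ω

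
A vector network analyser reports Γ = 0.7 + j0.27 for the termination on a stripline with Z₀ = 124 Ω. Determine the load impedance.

Z_L ≈ 333 + j411 Ω

Z_L = Z_0·(1 + Γ)/(1 − Γ) = 124·(1.7 + j0.27)/(0.3 − j0.27)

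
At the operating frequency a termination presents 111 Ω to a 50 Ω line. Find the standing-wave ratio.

VSWR ≈ 2.22

Γ = (111 − 50)/(111 + 50) = 0.379
VSWR = (1 + 0.379)/(1 − 0.379)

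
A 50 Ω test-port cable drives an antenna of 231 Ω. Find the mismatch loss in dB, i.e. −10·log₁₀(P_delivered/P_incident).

Γ = (231 − 50)/(231 + 50) = 0.644
|Γ|² = 0.415, so P_del/P_inc = 1 − |Γ|² = 0.585
ML = −10·log₁₀(1 − |Γ|²)

mismatch loss ≈ 2.33 dB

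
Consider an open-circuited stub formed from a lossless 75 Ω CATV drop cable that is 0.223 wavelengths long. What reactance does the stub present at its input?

βl = 2π × 0.223 = 80.3°
tan(βl) = 5.84
For an open-circuited stub, Z_in = −jZ_0·cot(βl) = −jZ_0/tan(βl)

X_in ≈ -12.8 Ω (capacitive)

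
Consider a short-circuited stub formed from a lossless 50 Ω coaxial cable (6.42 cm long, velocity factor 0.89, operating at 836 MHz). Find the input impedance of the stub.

λ = v/f = 0.89·c / 836 MHz = 0.319 m
βl = 2π·l/λ = 2π × 0.201 = 72.4°
tan(βl) = 3.15
For a short-circuited stub, Z_in = jZ_0·tan(βl)

Z_in ≈ +j157 Ω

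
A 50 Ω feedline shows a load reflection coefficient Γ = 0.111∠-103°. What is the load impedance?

Z_L ≈ 46.5 − j10.2 Ω

Z_L = Z_0·(1 + Γ)/(1 − Γ) = 50·(0.975 − j0.108)/(1.02 + j0.108)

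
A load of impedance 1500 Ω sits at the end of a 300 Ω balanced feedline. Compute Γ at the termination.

Γ = 0.667

Γ = (Z_L − Z_0)/(Z_L + Z_0) = (1500 − 300)/(1500 + 300) = 1200/1800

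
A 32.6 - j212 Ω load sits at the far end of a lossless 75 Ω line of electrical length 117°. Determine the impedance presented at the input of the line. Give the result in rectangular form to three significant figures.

tan(βl) = tan(117°) = -1.96
Z_in = Z_0·(Z_L + jZ_0·tanβl)/(Z_0 + jZ_L·tanβl)
     = 75·(32.6 − j359)/(-341 − j64)

Z_in ≈ 7.39 + j77.6 Ω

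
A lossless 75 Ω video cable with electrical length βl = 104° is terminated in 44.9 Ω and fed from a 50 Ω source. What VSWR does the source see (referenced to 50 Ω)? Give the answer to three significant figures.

tan(βl) = -4.01
Z_in = Z_0·(Z_L + jZ_0·tanβl)/(Z_0 + jZ_L·tanβl) = 113 − j28.5 Ω
Γ_s = (Z_in − Z_s)/(Z_in + Z_s) = (63.4 − j28.5)/(163 − j28.5), |Γ_s| = 0.419
VSWR = (1 + |Γ_s|)/(1 − |Γ_s|)

VSWR ≈ 2.44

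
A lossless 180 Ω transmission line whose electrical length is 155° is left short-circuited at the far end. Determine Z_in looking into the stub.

tan(βl) = -0.466
For a short-circuited stub, Z_in = jZ_0·tan(βl)

Z_in ≈ −j83.9 Ω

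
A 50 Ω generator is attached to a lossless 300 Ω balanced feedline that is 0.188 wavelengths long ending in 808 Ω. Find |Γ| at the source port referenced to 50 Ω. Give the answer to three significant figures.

|Γ| ≈ 0.63

βl = 2π × 0.188 = 67.7°
tan(βl) = 2.44
Z_in = Z_0·(Z_L + jZ_0·tanβl)/(Z_0 + jZ_L·tanβl) = 127 − j104 Ω
Γ_s = (Z_in − Z_s)/(Z_in + Z_s) = (77.2 − j104)/(177 − j104), |Γ_s| = 0.63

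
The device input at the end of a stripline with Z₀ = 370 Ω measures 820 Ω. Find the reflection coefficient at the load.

Γ = 0.378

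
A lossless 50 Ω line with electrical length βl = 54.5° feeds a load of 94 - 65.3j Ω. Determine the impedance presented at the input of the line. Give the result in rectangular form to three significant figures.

tan(βl) = tan(54.5°) = 1.4
Z_in = Z_0·(Z_L + jZ_0·tanβl)/(Z_0 + jZ_L·tanβl)
     = 50·(94 + j4.8)/(142 + j132)

Z_in ≈ 18.6 − j15.7 Ω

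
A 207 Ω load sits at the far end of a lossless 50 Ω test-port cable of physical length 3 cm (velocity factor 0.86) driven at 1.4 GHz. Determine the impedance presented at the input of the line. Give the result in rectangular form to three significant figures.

Z_in ≈ 16.2 − j28.1 Ω

λ = v/f = 0.86·c / 1.4 GHz = 0.184 m
βl = 2π·l/λ = 2π × 0.163 = 58.6°
tan(βl) = tan(58.6°) = 1.64
Z_in = Z_0·(Z_L + jZ_0·tanβl)/(Z_0 + jZ_L·tanβl)
     = 50·(207 + j81.9)/(50 + j339)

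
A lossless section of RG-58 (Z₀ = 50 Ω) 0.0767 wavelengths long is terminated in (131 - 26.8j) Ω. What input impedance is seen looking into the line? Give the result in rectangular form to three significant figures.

Z_in ≈ 47.4 − j51.3 Ω

βl = 2π × 0.0767 = 27.6°
tan(βl) = tan(27.6°) = 0.523
Z_in = Z_0·(Z_L + jZ_0·tanβl)/(Z_0 + jZ_L·tanβl)
     = 50·(131 − j0.647)/(64 + j68.5)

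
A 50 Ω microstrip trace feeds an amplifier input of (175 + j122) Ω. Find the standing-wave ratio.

VSWR ≈ 5.3

Γ = (Z_L − Z_0)/(Z_L + Z_0) = (125 + j122)/(225 + j122)
|Γ| = 175/256 = 0.682
VSWR = (1 + |Γ|)/(1 − |Γ|) = 1.68/0.318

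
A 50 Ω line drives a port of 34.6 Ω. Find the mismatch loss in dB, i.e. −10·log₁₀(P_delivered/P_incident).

mismatch loss ≈ 0.146 dB

Γ = (34.6 − 50)/(34.6 + 50) = -0.182
|Γ|² = 0.0331, so P_del/P_inc = 1 − |Γ|² = 0.967
ML = −10·log₁₀(1 − |Γ|²)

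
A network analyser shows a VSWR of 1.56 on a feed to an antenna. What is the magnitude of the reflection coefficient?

|Γ| ≈ 0.219

|Γ| = (S − 1)/(S + 1) = (1.56 − 1)/(1.56 + 1) = 0.56/2.56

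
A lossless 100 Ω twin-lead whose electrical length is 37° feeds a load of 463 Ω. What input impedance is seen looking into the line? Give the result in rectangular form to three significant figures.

Z_in ≈ 55.1 − j117 Ω

tan(βl) = tan(37°) = 0.754
Z_in = Z_0·(Z_L + jZ_0·tanβl)/(Z_0 + jZ_L·tanβl)
     = 100·(463 + j75.4)/(100 + j349)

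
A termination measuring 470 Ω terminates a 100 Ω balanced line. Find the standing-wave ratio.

Γ = (470 − 100)/(470 + 100) = 0.649
VSWR = (1 + 0.649)/(1 − 0.649)

VSWR ≈ 4.7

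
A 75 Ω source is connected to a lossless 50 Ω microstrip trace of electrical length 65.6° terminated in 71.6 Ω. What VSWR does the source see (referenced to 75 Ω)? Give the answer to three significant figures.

VSWR ≈ 2.01

tan(βl) = 2.2
Z_in = Z_0·(Z_L + jZ_0·tanβl)/(Z_0 + jZ_L·tanβl) = 38.3 − j10.6 Ω
Γ_s = (Z_in − Z_s)/(Z_in + Z_s) = (-36.7 − j10.6)/(113 − j10.6), |Γ_s| = 0.336
VSWR = (1 + |Γ_s|)/(1 − |Γ_s|)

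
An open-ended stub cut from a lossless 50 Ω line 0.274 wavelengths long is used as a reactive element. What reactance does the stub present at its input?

X_in ≈ 7.6 Ω (inductive)

βl = 2π × 0.274 = 98.6°
tan(βl) = -6.58
For an open-ended stub, Z_in = −jZ_0·cot(βl) = −jZ_0/tan(βl)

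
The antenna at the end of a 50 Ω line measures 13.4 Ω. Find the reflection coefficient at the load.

Γ = -0.577

Γ = (Z_L − Z_0)/(Z_L + Z_0) = (13.4 − 50)/(13.4 + 50) = -36.6/63.4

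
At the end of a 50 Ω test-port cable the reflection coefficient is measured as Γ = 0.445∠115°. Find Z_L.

Z_L = Z_0·(1 + Γ)/(1 − Γ) = 50·(0.812 + j0.403)/(1.19 − j0.403)

Z_L ≈ 25.5 + j25.6 Ω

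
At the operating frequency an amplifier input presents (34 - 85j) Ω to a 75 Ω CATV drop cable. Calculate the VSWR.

Γ = (Z_L − Z_0)/(Z_L + Z_0) = (-41 − j85)/(109 − j85)
|Γ| = 94.4/138 = 0.683
VSWR = (1 + |Γ|)/(1 − |Γ|) = 1.68/0.317

VSWR ≈ 5.3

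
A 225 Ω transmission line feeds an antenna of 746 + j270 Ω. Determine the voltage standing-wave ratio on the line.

VSWR ≈ 3.79

Γ = (Z_L − Z_0)/(Z_L + Z_0) = (521 + j270)/(971 + j270)
|Γ| = 587/1010 = 0.582
VSWR = (1 + |Γ|)/(1 − |Γ|) = 1.58/0.418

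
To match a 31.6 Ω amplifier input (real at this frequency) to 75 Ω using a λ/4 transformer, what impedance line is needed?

Z_qwt ≈ 48.7 Ω

Z_qwt = √(Z_0·R_L) = √(75 × 31.6) = √2370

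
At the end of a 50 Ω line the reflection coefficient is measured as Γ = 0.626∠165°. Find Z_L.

Z_L = Z_0·(1 + Γ)/(1 − Γ) = 50·(0.395 + j0.162)/(1.6 − j0.162)

Z_L ≈ 11.7 + j6.23 Ω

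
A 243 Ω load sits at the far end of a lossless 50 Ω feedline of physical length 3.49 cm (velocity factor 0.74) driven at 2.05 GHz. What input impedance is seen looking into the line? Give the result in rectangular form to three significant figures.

Z_in ≈ 12.6 + j23.1 Ω

λ = v/f = 0.74·c / 2.05 GHz = 0.108 m
βl = 2π·l/λ = 2π × 0.322 = 116°
tan(βl) = tan(116°) = -2.05
Z_in = Z_0·(Z_L + jZ_0·tanβl)/(Z_0 + jZ_L·tanβl)
     = 50·(243 − j102)/(50 − j498)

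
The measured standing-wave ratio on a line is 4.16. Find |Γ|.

|Γ| = (S − 1)/(S + 1) = (4.16 − 1)/(4.16 + 1) = 3.16/5.16

|Γ| ≈ 0.612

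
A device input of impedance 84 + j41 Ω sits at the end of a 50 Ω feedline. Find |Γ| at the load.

Γ = (Z_L − Z_0)/(Z_L + Z_0) = (34 + j41)/(134 + j41)
|Γ| = 53.3/140

|Γ| ≈ 0.38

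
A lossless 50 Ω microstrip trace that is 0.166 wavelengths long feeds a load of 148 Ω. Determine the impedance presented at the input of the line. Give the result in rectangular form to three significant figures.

βl = 2π × 0.166 = 59.8°
tan(βl) = tan(59.8°) = 1.72
Z_in = Z_0·(Z_L + jZ_0·tanβl)/(Z_0 + jZ_L·tanβl)
     = 50·(148 + j85.8)/(50 + j254)

Z_in ≈ 21.8 − j24.9 Ω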